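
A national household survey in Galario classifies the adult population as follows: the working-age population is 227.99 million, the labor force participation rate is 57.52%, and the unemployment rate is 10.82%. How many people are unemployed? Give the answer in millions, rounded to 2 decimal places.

About 14.19 million are unemployed.

Labor force = 0.5752 × 227.99 = 131.14 million.
Unemployed = 0.1082 × 131.14 ≈ 14.19 million.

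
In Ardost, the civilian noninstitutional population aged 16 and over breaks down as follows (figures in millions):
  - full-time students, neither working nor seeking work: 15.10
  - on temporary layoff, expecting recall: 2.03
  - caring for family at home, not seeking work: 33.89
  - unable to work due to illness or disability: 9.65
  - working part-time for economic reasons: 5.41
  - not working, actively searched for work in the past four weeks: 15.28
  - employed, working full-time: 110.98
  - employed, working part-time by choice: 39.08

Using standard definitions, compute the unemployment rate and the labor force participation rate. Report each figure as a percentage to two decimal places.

Unemployment rate ≈ 10.02%; labor force participation rate ≈ 74.66%.

Employed = 5.41 + 110.98 + 39.08 = 155.47 million (anyone who worked, including part-time for economic reasons, counts as employed).
Unemployed = 2.03 + 15.28 = 17.31 million (jobless and actively searching, or on temporary layoff).
Labor force = 155.47 + 17.31 = 172.78 million.
Not in labor force = 15.10 + 33.89 + 9.65 = 58.64 million (those not working and not actively searching are outside the labor force).
Civilian working-age population = 172.78 + 58.64 = 231.42 million.
Unemployment rate = 17.31 / 172.78 = 10.02%.
Labor force participation rate = 172.78 / 231.42 = 74.66%.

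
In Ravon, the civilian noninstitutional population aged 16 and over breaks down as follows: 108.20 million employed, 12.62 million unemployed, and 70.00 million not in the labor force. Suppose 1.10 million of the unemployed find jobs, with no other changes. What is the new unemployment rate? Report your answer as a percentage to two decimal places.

New unemployment rate ≈ 9.53%.

Initially, labor force = 108.20 + 12.62 = 120.82 million, so u = 12.62/120.82 = 10.45%.
After the change, unemployed falls and employed rises by 1.10; labor force unchanged → E = 109.30, U = 11.52, labor force = 120.82 million.
New unemployment rate = 11.52 / 120.82 = 9.53%.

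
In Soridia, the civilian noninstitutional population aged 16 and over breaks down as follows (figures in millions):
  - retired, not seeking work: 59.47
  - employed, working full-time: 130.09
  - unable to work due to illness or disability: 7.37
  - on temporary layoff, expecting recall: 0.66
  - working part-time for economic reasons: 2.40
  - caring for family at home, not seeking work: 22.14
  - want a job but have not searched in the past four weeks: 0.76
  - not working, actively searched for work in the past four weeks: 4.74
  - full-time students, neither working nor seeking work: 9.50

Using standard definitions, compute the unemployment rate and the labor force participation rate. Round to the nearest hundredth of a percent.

Employed = 130.09 + 2.40 = 132.49 million (anyone who worked, including part-time for economic reasons, counts as employed).
Unemployed = 0.66 + 4.74 = 5.40 million (jobless and actively searching, or on temporary layoff).
Labor force = 132.49 + 5.40 = 137.89 million.
Not in labor force = 59.47 + 7.37 + 22.14 + 0.76 + 9.50 = 99.24 million (those not working and not actively searching are outside the labor force — including those who want a job but have given up searching).
Civilian working-age population = 137.89 + 99.24 = 237.13 million.
Unemployment rate = 5.40 / 137.89 = 3.92%.
Labor force participation rate = 137.89 / 237.13 = 58.15%.

Unemployment rate ≈ 3.92%; labor force participation rate ≈ 58.15%.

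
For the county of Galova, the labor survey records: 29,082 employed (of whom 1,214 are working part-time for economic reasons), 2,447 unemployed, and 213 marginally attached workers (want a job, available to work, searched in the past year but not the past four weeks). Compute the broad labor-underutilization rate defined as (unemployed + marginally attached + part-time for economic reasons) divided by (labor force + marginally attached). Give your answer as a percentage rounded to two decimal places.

Broad underutilization rate ≈ 12.20%.

Labor force = 29,082 + 2,447 = 31,529.
Numerator = 2,447 + 213 + 1,214 = 3,874.
Denominator = 31,529 + 213 = 31,742.
Broad rate = 3,874 / 31,742 = 12.20%.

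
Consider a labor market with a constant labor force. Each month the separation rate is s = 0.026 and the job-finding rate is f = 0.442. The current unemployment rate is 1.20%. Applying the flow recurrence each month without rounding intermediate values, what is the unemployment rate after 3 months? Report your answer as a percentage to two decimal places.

Unemployment rate after three months ≈ 4.90%.

With a fixed labor force, u_{t+1} = u_t + s·(1−u_t) − f·u_t = u_t·(1−s−f) + s.
Here 1−s−f = 0.532 and s = 0.026.
u_1 = 0.012000 × 0.532 + 0.026 = 0.032384.
u_2 = 0.032384 × 0.532 + 0.026 = 0.043228.
u_3 = 0.043228 × 0.532 + 0.026 = 0.048997.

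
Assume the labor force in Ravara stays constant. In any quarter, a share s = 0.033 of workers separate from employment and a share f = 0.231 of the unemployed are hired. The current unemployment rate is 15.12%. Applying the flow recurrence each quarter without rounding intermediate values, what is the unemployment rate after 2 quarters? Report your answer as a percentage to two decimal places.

Unemployment rate after two quarters ≈ 13.92%.

With a fixed labor force, u_{t+1} = u_t + s·(1−u_t) − f·u_t = u_t·(1−s−f) + s.
Here 1−s−f = 0.736 and s = 0.033.
u_1 = 0.151200 × 0.736 + 0.033 = 0.144283.
u_2 = 0.144283 × 0.736 + 0.033 = 0.139192.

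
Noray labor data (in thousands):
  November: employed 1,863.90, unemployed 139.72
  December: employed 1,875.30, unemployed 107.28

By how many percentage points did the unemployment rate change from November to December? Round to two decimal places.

November: labor force = 1,863.90 + 139.72 = 2,003.62; u = 139.72/2,003.62 = 6.97%.
December: labor force = 1,875.30 + 107.28 = 1,982.58; u = 107.28/1,982.58 = 5.41%.
Change = 5.41% − 6.97% = −1.56 pp.

The unemployment rate changed by −1.56 percentage points.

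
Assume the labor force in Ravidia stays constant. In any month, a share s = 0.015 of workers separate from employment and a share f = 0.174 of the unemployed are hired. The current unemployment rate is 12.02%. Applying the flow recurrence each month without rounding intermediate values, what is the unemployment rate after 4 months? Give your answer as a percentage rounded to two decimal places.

Unemployment rate after four months ≈ 9.70%.

With a fixed labor force, u_{t+1} = u_t + s·(1−u_t) − f·u_t = u_t·(1−s−f) + s.
Here 1−s−f = 0.811 and s = 0.015.
u_1 = 0.120200 × 0.811 + 0.015 = 0.112482.
u_2 = 0.112482 × 0.811 + 0.015 = 0.106223.
u_3 = 0.106223 × 0.811 + 0.015 = 0.101147.
u_4 = 0.101147 × 0.811 + 0.015 = 0.097030.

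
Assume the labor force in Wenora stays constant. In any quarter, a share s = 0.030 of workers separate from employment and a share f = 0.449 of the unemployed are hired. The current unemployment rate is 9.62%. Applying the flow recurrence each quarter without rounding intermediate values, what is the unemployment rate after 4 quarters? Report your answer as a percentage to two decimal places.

Unemployment rate after four quarters ≈ 6.51%.

With a fixed labor force, u_{t+1} = u_t + s·(1−u_t) − f·u_t = u_t·(1−s−f) + s.
Here 1−s−f = 0.521 and s = 0.030.
u_1 = 0.096200 × 0.521 + 0.030 = 0.080120.
u_2 = 0.080120 × 0.521 + 0.030 = 0.071743.
u_3 = 0.071743 × 0.521 + 0.030 = 0.067378.
u_4 = 0.067378 × 0.521 + 0.030 = 0.065104.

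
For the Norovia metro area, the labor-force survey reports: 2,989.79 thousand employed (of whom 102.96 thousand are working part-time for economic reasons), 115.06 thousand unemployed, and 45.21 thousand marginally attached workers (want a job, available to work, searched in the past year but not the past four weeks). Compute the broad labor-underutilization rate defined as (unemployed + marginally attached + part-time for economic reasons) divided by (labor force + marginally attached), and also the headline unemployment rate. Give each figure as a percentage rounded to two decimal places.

Broad underutilization rate ≈ 8.36%; headline unemployment rate ≈ 3.71%.

Labor force = 2,989.79 + 115.06 = 3,104.85 thousand.
Numerator = 115.06 + 45.21 + 102.96 = 263.23 thousand.
Denominator = 3,104.85 + 45.21 = 3,150.06 thousand.
Broad rate = 263.23 / 3,150.06 = 8.36%.
Headline unemployment rate = 115.06 / 3,104.85 = 3.71%.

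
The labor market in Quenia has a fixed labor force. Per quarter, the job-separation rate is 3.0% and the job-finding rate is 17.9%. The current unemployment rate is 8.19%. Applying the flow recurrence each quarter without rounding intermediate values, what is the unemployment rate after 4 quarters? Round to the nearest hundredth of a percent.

Unemployment rate after four quarters ≈ 11.94%.

With a fixed labor force, u_{t+1} = u_t + s·(1−u_t) − f·u_t = u_t·(1−s−f) + s.
Here 1−s−f = 0.791 and s = 0.030.
u_1 = 0.081900 × 0.791 + 0.030 = 0.094783.
u_2 = 0.094783 × 0.791 + 0.030 = 0.104973.
u_3 = 0.104973 × 0.791 + 0.030 = 0.113034.
u_4 = 0.113034 × 0.791 + 0.030 = 0.119410.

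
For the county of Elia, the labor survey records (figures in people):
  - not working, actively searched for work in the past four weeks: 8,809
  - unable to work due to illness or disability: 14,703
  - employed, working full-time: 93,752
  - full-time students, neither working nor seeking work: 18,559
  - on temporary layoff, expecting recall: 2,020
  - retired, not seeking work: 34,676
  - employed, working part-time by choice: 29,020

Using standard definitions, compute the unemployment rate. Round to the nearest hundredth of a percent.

Employed = 93,752 + 29,020 = 122,772.
Unemployed = 8,809 + 2,020 = 10,829 (jobless and actively searching, or on temporary layoff).
Labor force = 122,772 + 10,829 = 133,601.
Unemployment rate = 10,829 / 133,601 = 8.11%.

Unemployment rate ≈ 8.11%.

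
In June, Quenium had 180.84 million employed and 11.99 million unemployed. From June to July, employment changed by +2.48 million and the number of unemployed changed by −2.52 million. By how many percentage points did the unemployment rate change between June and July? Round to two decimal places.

The unemployment rate changed by −1.31 percentage points.

June: labor force = 180.84 + 11.99 = 192.83; u = 11.99/192.83 = 6.22%.
July: labor force = 183.32 + 9.47 = 192.79; u = 9.47/192.79 = 4.91%.
Change = 4.91% − 6.22% = −1.31 pp.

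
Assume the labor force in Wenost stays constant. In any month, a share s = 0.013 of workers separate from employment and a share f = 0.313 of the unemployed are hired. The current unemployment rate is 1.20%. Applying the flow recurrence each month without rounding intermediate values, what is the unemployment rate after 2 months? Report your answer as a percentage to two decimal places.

Unemployment rate after two months ≈ 2.72%.

With a fixed labor force, u_{t+1} = u_t + s·(1−u_t) − f·u_t = u_t·(1−s−f) + s.
Here 1−s−f = 0.674 and s = 0.013.
u_1 = 0.012000 × 0.674 + 0.013 = 0.021088.
u_2 = 0.021088 × 0.674 + 0.013 = 0.027213.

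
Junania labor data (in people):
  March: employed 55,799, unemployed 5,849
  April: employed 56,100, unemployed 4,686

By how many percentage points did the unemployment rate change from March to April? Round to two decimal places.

The unemployment rate changed by −1.78 percentage points.

March: labor force = 55,799 + 5,849 = 61,648; u = 5,849/61,648 = 9.49%.
April: labor force = 56,100 + 4,686 = 60,786; u = 4,686/60,786 = 7.71%.
Change = 7.71% − 9.49% = −1.78 pp.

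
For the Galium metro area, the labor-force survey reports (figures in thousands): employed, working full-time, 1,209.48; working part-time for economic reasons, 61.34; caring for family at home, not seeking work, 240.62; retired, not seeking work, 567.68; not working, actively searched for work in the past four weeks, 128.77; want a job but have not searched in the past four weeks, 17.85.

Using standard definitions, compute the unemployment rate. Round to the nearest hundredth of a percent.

Unemployment rate ≈ 9.20%.

Employed = 1,209.48 + 61.34 = 1,270.82 thousand (anyone who worked, including part-time for economic reasons, counts as employed).
Unemployed = 128.77 thousand.
Labor force = 1,270.82 + 128.77 = 1,399.59 thousand.
Unemployment rate = 128.77 / 1,399.59 = 9.20%.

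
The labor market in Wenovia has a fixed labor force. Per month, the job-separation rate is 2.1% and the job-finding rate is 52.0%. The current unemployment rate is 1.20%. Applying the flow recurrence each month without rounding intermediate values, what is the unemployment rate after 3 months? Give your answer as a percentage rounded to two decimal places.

With a fixed labor force, u_{t+1} = u_t + s·(1−u_t) − f·u_t = u_t·(1−s−f) + s.
Here 1−s−f = 0.459 and s = 0.021.
u_1 = 0.012000 × 0.459 + 0.021 = 0.026508.
u_2 = 0.026508 × 0.459 + 0.021 = 0.033167.
u_3 = 0.033167 × 0.459 + 0.021 = 0.036224.

Unemployment rate after three months ≈ 3.62%.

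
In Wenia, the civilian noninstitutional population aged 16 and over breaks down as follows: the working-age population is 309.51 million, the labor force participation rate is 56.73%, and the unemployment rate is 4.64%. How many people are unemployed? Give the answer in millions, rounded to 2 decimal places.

Labor force = 0.5673 × 309.51 = 175.59 million.
Unemployed = 0.0464 × 175.59 ≈ 8.15 million.

About 8.15 million are unemployed.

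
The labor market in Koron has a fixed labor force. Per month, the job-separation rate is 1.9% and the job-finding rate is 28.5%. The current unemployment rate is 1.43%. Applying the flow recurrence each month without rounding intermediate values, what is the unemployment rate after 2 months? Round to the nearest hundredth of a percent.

With a fixed labor force, u_{t+1} = u_t + s·(1−u_t) − f·u_t = u_t·(1−s−f) + s.
Here 1−s−f = 0.696 and s = 0.019.
u_1 = 0.014300 × 0.696 + 0.019 = 0.028953.
u_2 = 0.028953 × 0.696 + 0.019 = 0.039151.

Unemployment rate after two months ≈ 3.92%.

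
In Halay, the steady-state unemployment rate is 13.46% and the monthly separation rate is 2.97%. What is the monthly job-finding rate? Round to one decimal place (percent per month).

Job-finding rate ≈ 19.1% per month.

From u* = s/(s+f): f = s·(1−u)/u.
f = 2.97 × (1 − 0.1346) / 0.1346 = 2.5702 / 0.1346 ≈ 19.1% per month.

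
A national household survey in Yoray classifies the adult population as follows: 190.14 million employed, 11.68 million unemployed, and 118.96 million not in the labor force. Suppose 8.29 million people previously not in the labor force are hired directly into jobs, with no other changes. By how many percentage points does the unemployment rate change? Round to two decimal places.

Initially, labor force = 190.14 + 11.68 = 201.82 million, so u = 11.68/201.82 = 5.79%.
After the change, employed and labor force both rise by 8.29; unemployed unchanged → E = 198.43, U = 11.68, labor force = 210.11 million.
New unemployment rate = 11.68 / 210.11 = 5.56%.
Change = 5.56% − 5.79% = −0.23 percentage points.

The unemployment rate changes by −0.23 percentage points.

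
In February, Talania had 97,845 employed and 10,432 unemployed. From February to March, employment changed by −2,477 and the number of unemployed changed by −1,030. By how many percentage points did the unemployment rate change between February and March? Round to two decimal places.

The unemployment rate changed by −0.66 percentage points.

February: labor force = 97,845 + 10,432 = 108,277; u = 10,432/108,277 = 9.63%.
March: labor force = 95,368 + 9,402 = 104,770; u = 9,402/104,770 = 8.97%.
Change = 8.97% − 9.63% = −0.66 pp.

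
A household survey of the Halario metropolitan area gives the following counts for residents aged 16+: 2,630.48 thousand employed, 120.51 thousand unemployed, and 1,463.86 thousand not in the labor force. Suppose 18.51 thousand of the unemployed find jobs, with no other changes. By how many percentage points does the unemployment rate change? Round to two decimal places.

The unemployment rate changes by −0.67 percentage points.

Initially, labor force = 2,630.48 + 120.51 = 2,750.99 thousand, so u = 120.51/2,750.99 = 4.38%.
After the change, unemployed falls and employed rises by 18.51; labor force unchanged → E = 2,648.99, U = 102.00, labor force = 2,750.99 thousand.
New unemployment rate = 102.00 / 2,750.99 = 3.71%.
Change = 3.71% − 4.38% = −0.67 percentage points.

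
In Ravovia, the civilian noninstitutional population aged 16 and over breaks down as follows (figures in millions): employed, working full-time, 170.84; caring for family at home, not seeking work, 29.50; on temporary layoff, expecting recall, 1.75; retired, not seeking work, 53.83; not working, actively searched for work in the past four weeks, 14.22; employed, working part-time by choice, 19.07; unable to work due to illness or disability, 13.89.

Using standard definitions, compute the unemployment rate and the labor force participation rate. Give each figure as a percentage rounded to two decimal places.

Employed = 170.84 + 19.07 = 189.91 million.
Unemployed = 1.75 + 14.22 = 15.97 million (jobless and actively searching, or on temporary layoff).
Labor force = 189.91 + 15.97 = 205.88 million.
Not in labor force = 29.50 + 53.83 + 13.89 = 97.22 million (those not working and not actively searching are outside the labor force).
Civilian working-age population = 205.88 + 97.22 = 303.10 million.
Unemployment rate = 15.97 / 205.88 = 7.76%.
Labor force participation rate = 205.88 / 303.10 = 67.92%.

Unemployment rate ≈ 7.76%; labor force participation rate ≈ 67.92%.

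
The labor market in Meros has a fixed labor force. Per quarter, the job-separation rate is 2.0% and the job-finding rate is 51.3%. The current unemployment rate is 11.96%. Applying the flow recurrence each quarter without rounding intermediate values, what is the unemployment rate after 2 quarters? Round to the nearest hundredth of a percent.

Unemployment rate after two quarters ≈ 5.54%.

With a fixed labor force, u_{t+1} = u_t + s·(1−u_t) − f·u_t = u_t·(1−s−f) + s.
Here 1−s−f = 0.467 and s = 0.020.
u_1 = 0.119600 × 0.467 + 0.020 = 0.075853.
u_2 = 0.075853 × 0.467 + 0.020 = 0.055423.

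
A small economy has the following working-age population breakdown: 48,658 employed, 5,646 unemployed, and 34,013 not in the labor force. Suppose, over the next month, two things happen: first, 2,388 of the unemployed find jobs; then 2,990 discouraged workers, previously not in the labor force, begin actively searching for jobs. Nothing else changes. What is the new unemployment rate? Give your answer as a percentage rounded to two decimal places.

New unemployment rate ≈ 10.91%.

Initially, labor force = 48,658 + 5,646 = 54,304, so u = 5,646/54,304 = 10.40%.
After the first change, unemployed falls and employed rises by 2,388; labor force unchanged → E = 51,046, U = 3,258, labor force = 54,304.
After the second change, unemployed and labor force both rise by 2,990 → E = 51,046, U = 6,248, labor force = 57,294.
New unemployment rate = 6,248 / 57,294 = 10.91%.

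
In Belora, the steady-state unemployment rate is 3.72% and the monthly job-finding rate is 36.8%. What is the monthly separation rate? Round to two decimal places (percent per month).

Separation rate ≈ 1.42% per month.

From u* = s/(s+f): s = u·f/(1−u).
s = 0.0372 × 36.8 / (1 − 0.0372) = 1.3690 / 0.9628 ≈ 1.42% per month.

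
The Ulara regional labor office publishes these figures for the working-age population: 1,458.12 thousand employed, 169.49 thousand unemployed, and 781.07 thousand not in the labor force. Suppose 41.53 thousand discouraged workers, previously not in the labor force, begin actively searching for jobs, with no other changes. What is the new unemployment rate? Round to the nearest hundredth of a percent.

New unemployment rate ≈ 12.64%.

Initially, labor force = 1,458.12 + 169.49 = 1,627.61 thousand, so u = 169.49/1,627.61 = 10.41%.
After the change, unemployed and labor force both rise by 41.53 → E = 1,458.12, U = 211.02, labor force = 1,669.14 thousand.
New unemployment rate = 211.02 / 1,669.14 = 12.64%.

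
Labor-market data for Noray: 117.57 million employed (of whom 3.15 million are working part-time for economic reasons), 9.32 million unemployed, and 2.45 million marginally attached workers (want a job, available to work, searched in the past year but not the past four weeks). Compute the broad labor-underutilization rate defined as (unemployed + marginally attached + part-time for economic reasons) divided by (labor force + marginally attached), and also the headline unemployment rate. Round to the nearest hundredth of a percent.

Labor force = 117.57 + 9.32 = 126.89 million.
Numerator = 9.32 + 2.45 + 3.15 = 14.92 million.
Denominator = 126.89 + 2.45 = 129.34 million.
Broad rate = 14.92 / 129.34 = 11.54%.
Headline unemployment rate = 9.32 / 126.89 = 7.34%.

Broad underutilization rate ≈ 11.54%; headline unemployment rate ≈ 7.34%.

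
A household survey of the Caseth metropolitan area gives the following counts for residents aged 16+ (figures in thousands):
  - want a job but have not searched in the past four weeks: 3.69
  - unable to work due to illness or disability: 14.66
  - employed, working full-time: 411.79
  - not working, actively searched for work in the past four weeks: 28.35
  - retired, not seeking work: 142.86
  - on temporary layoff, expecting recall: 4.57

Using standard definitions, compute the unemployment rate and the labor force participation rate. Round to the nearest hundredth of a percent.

Employed = 411.79 thousand.
Unemployed = 28.35 + 4.57 = 32.92 thousand (jobless and actively searching, or on temporary layoff).
Labor force = 411.79 + 32.92 = 444.71 thousand.
Not in labor force = 3.69 + 14.66 + 142.86 = 161.21 thousand (those not working and not actively searching are outside the labor force — including those who want a job but have given up searching).
Civilian working-age population = 444.71 + 161.21 = 605.92 thousand.
Unemployment rate = 32.92 / 444.71 = 7.40%.
Labor force participation rate = 444.71 / 605.92 = 73.39%.

Unemployment rate ≈ 7.40%; labor force participation rate ≈ 73.39%.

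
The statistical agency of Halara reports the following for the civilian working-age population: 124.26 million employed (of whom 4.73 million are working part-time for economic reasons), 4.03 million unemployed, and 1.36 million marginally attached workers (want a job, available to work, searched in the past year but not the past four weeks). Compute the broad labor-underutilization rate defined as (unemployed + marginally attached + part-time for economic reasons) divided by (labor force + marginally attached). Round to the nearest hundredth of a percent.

Labor force = 124.26 + 4.03 = 128.29 million.
Numerator = 4.03 + 1.36 + 4.73 = 10.12 million.
Denominator = 128.29 + 1.36 = 129.65 million.
Broad rate = 10.12 / 129.65 = 7.81%.

Broad underutilization rate ≈ 7.81%.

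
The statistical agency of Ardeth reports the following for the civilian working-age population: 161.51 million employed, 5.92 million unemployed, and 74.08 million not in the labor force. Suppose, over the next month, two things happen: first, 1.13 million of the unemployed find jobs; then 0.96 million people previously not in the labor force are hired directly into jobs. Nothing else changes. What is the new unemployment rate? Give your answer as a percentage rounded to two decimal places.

New unemployment rate ≈ 2.84%.

Initially, labor force = 161.51 + 5.92 = 167.43 million, so u = 5.92/167.43 = 3.54%.
After the first change, unemployed falls and employed rises by 1.13; labor force unchanged → E = 162.64, U = 4.79, labor force = 167.43 million.
After the second change, employed and labor force both rise by 0.96; unemployed unchanged → E = 163.60, U = 4.79, labor force = 168.39 million.
New unemployment rate = 4.79 / 168.39 = 2.84%.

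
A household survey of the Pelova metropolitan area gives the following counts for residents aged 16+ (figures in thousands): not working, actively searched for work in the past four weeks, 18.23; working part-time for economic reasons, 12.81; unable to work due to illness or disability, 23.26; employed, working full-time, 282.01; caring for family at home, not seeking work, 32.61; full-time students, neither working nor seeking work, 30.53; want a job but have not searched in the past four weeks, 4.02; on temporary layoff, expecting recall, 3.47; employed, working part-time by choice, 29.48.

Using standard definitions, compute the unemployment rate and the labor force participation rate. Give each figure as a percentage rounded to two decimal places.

Unemployment rate ≈ 6.27%; labor force participation rate ≈ 79.28%.

Employed = 12.81 + 282.01 + 29.48 = 324.30 thousand (anyone who worked, including part-time for economic reasons, counts as employed).
Unemployed = 18.23 + 3.47 = 21.70 thousand (jobless and actively searching, or on temporary layoff).
Labor force = 324.30 + 21.70 = 346.00 thousand.
Not in labor force = 23.26 + 32.61 + 30.53 + 4.02 = 90.42 thousand (those not working and not actively searching are outside the labor force — including those who want a job but have given up searching).
Civilian working-age population = 346.00 + 90.42 = 436.42 thousand.
Unemployment rate = 21.70 / 346.00 = 6.27%.
Labor force participation rate = 346.00 / 436.42 = 79.28%.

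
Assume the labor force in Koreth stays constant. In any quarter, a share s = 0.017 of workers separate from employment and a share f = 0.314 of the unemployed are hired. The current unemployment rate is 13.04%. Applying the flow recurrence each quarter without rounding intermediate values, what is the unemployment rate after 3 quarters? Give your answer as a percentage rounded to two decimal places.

With a fixed labor force, u_{t+1} = u_t + s·(1−u_t) − f·u_t = u_t·(1−s−f) + s.
Here 1−s−f = 0.669 and s = 0.017.
u_1 = 0.130400 × 0.669 + 0.017 = 0.104238.
u_2 = 0.104238 × 0.669 + 0.017 = 0.086735.
u_3 = 0.086735 × 0.669 + 0.017 = 0.075026.

Unemployment rate after three quarters ≈ 7.50%.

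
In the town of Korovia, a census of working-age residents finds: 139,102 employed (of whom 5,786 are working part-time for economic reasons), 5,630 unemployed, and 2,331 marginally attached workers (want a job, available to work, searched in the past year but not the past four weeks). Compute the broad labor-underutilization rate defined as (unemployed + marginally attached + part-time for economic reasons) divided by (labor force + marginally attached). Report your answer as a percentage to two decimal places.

Broad underutilization rate ≈ 9.35%.

Labor force = 139,102 + 5,630 = 144,732.
Numerator = 5,630 + 2,331 + 5,786 = 13,747.
Denominator = 144,732 + 2,331 = 147,063.
Broad rate = 13,747 / 147,063 = 9.35%.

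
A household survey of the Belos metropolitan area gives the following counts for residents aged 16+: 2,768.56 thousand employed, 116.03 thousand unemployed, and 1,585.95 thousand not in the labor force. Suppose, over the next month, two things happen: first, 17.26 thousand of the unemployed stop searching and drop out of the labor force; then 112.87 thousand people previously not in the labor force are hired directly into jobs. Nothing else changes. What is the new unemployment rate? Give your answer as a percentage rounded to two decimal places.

New unemployment rate ≈ 3.31%.

Initially, labor force = 2,768.56 + 116.03 = 2,884.59 thousand, so u = 116.03/2,884.59 = 4.02%.
After the first change, unemployed and labor force both fall by 17.26 → E = 2,768.56, U = 98.77, labor force = 2,867.33 thousand.
After the second change, employed and labor force both rise by 112.87; unemployed unchanged → E = 2,881.43, U = 98.77, labor force = 2,980.20 thousand.
New unemployment rate = 98.77 / 2,980.20 = 3.31%.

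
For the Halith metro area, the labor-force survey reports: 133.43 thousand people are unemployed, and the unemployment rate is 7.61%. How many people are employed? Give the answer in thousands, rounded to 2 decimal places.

About 1,619.92 thousand are employed.

Labor force = U / u = 133.43 / 0.0761 ≈ 1,753.35 thousand.
Employed = labor force − unemployed = 1,753.35 − 133.43 = 1,619.92 thousand.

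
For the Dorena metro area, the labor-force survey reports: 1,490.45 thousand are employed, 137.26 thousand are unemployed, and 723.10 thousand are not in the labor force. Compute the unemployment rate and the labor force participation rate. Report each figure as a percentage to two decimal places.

Labor force = employed + unemployed = 1,490.45 + 137.26 = 1,627.71 thousand.
Working-age population = 1,627.71 + 723.10 = 2,350.81 thousand.
Unemployment rate = 137.26 / 1,627.71 = 8.43%.
Labor force participation rate = 1,627.71 / 2,350.81 = 69.24%.

Unemployment rate ≈ 8.43%; labor force participation rate ≈ 69.24%.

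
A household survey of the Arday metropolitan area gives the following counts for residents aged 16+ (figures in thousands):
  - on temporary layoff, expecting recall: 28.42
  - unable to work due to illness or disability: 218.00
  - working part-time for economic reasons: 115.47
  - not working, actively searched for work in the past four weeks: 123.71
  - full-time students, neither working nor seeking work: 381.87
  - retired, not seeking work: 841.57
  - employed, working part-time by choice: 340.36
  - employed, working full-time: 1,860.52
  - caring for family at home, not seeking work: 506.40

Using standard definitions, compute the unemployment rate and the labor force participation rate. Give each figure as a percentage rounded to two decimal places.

Unemployment rate ≈ 6.16%; labor force participation rate ≈ 55.89%.

Employed = 115.47 + 340.36 + 1,860.52 = 2,316.35 thousand (anyone who worked, including part-time for economic reasons, counts as employed).
Unemployed = 28.42 + 123.71 = 152.13 thousand (jobless and actively searching, or on temporary layoff).
Labor force = 2,316.35 + 152.13 = 2,468.48 thousand.
Not in labor force = 218.00 + 381.87 + 841.57 + 506.40 = 1,947.84 thousand (those not working and not actively searching are outside the labor force).
Civilian working-age population = 2,468.48 + 1,947.84 = 4,416.32 thousand.
Unemployment rate = 152.13 / 2,468.48 = 6.16%.
Labor force participation rate = 2,468.48 / 4,416.32 = 55.89%.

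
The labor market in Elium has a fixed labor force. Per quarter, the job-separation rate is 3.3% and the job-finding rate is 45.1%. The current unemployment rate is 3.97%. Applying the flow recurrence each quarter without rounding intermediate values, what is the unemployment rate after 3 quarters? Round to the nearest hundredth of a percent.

With a fixed labor force, u_{t+1} = u_t + s·(1−u_t) − f·u_t = u_t·(1−s−f) + s.
Here 1−s−f = 0.516 and s = 0.033.
u_1 = 0.039700 × 0.516 + 0.033 = 0.053485.
u_2 = 0.053485 × 0.516 + 0.033 = 0.060598.
u_3 = 0.060598 × 0.516 + 0.033 = 0.064269.

Unemployment rate after three quarters ≈ 6.43%.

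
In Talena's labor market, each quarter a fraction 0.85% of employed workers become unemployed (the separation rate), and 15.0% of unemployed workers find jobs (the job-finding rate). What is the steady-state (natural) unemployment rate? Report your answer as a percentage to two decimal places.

At steady state the flows balance: s·E = f·U, so U/(E+U) = s/(s+f).
u* = 0.85 / (0.85 + 15.0) = 0.85 / 15.85 = 5.36%.

Steady-state unemployment rate ≈ 5.36%.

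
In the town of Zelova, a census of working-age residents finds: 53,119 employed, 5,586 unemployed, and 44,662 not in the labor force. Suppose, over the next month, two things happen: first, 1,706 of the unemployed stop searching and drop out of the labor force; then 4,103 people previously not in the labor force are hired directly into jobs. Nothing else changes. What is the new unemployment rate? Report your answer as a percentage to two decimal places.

Initially, labor force = 53,119 + 5,586 = 58,705, so u = 5,586/58,705 = 9.52%.
After the first change, unemployed and labor force both fall by 1,706 → E = 53,119, U = 3,880, labor force = 56,999.
After the second change, employed and labor force both rise by 4,103; unemployed unchanged → E = 57,222, U = 3,880, labor force = 61,102.
New unemployment rate = 3,880 / 61,102 = 6.35%.

New unemployment rate ≈ 6.35%.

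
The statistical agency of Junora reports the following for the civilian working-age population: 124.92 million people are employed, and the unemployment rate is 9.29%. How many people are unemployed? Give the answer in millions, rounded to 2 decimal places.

Let U be the number unemployed. The labor force is E + U, and U/(E+U) = 0.0929.
So U = 0.0929 × 124.92 / (1 − 0.0929) = 11.6051 / 0.9071 ≈ 12.79 million.

About 12.79 million are unemployed.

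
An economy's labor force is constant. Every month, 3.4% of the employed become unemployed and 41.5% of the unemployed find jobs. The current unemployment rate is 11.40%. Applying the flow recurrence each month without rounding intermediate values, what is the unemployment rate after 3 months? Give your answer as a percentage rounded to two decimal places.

With a fixed labor force, u_{t+1} = u_t + s·(1−u_t) − f·u_t = u_t·(1−s−f) + s.
Here 1−s−f = 0.551 and s = 0.034.
u_1 = 0.114000 × 0.551 + 0.034 = 0.096814.
u_2 = 0.096814 × 0.551 + 0.034 = 0.087345.
u_3 = 0.087345 × 0.551 + 0.034 = 0.082127.

Unemployment rate after three months ≈ 8.21%.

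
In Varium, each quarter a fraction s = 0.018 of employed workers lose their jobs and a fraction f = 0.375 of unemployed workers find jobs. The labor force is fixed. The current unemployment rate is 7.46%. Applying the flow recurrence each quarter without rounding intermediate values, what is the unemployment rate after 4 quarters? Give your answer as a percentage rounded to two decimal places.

With a fixed labor force, u_{t+1} = u_t + s·(1−u_t) − f·u_t = u_t·(1−s−f) + s.
Here 1−s−f = 0.607 and s = 0.018.
u_1 = 0.074600 × 0.607 + 0.018 = 0.063282.
u_2 = 0.063282 × 0.607 + 0.018 = 0.056412.
u_3 = 0.056412 × 0.607 + 0.018 = 0.052242.
u_4 = 0.052242 × 0.607 + 0.018 = 0.049711.

Unemployment rate after four quarters ≈ 4.97%.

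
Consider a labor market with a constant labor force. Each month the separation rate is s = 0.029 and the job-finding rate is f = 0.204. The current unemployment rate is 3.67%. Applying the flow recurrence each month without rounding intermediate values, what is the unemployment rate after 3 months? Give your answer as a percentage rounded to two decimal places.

Unemployment rate after three months ≈ 8.49%.

With a fixed labor force, u_{t+1} = u_t + s·(1−u_t) − f·u_t = u_t·(1−s−f) + s.
Here 1−s−f = 0.767 and s = 0.029.
u_1 = 0.036700 × 0.767 + 0.029 = 0.057149.
u_2 = 0.057149 × 0.767 + 0.029 = 0.072833.
u_3 = 0.072833 × 0.767 + 0.029 = 0.084863.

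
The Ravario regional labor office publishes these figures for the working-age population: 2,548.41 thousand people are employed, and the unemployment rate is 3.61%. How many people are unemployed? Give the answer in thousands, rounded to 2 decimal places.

About 95.44 thousand are unemployed.

Let U be the number unemployed. The labor force is E + U, and U/(E+U) = 0.0361.
So U = 0.0361 × 2,548.41 / (1 − 0.0361) = 91.9976 / 0.9639 ≈ 95.44 thousand.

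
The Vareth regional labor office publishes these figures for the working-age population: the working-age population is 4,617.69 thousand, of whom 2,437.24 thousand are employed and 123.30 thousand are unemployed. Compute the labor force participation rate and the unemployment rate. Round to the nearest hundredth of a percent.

Labor force = employed + unemployed = 2,437.24 + 123.30 = 2,560.54 thousand.
Unemployment rate = 123.30 / 2,560.54 = 4.82%.
Labor force participation rate = 2,560.54 / 4,617.69 = 55.45%.

Labor force participation rate ≈ 55.45%; unemployment rate ≈ 4.82%.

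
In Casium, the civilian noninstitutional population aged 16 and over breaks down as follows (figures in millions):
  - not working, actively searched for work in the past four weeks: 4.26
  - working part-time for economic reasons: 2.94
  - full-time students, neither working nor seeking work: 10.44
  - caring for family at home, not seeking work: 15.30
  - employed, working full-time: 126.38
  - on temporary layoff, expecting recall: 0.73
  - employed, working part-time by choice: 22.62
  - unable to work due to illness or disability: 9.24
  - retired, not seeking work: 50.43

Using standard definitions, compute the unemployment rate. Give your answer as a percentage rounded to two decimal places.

Employed = 2.94 + 126.38 + 22.62 = 151.94 million (anyone who worked, including part-time for economic reasons, counts as employed).
Unemployed = 4.26 + 0.73 = 4.99 million (jobless and actively searching, or on temporary layoff).
Labor force = 151.94 + 4.99 = 156.93 million.
Unemployment rate = 4.99 / 156.93 = 3.18%.

Unemployment rate ≈ 3.18%.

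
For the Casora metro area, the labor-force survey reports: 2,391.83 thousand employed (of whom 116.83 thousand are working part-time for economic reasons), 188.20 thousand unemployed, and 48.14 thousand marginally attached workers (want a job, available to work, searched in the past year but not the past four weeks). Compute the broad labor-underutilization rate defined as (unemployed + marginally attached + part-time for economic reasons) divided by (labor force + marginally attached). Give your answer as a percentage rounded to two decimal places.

Broad underutilization rate ≈ 13.44%.

Labor force = 2,391.83 + 188.20 = 2,580.03 thousand.
Numerator = 188.20 + 48.14 + 116.83 = 353.17 thousand.
Denominator = 2,580.03 + 48.14 = 2,628.17 thousand.
Broad rate = 353.17 / 2,628.17 = 13.44%.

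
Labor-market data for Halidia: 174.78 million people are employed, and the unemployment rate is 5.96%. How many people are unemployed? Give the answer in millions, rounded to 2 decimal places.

About 11.08 million are unemployed.

Let U be the number unemployed. The labor force is E + U, and U/(E+U) = 0.0596.
So U = 0.0596 × 174.78 / (1 − 0.0596) = 10.4169 / 0.9404 ≈ 11.08 million.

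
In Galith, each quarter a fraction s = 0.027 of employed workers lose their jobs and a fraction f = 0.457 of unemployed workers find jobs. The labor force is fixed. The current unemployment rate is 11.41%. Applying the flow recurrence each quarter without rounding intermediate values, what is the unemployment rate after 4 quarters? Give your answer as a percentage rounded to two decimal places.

Unemployment rate after four quarters ≈ 5.99%.

With a fixed labor force, u_{t+1} = u_t + s·(1−u_t) − f·u_t = u_t·(1−s−f) + s.
Here 1−s−f = 0.516 and s = 0.027.
u_1 = 0.114100 × 0.516 + 0.027 = 0.085876.
u_2 = 0.085876 × 0.516 + 0.027 = 0.071312.
u_3 = 0.071312 × 0.516 + 0.027 = 0.063797.
u_4 = 0.063797 × 0.516 + 0.027 = 0.059919.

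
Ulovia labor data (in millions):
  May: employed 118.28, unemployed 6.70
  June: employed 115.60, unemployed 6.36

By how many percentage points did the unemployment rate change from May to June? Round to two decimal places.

The unemployment rate changed by −0.15 percentage points.

May: labor force = 118.28 + 6.70 = 124.98; u = 6.70/124.98 = 5.36%.
June: labor force = 115.60 + 6.36 = 121.96; u = 6.36/121.96 = 5.21%.
Change = 5.21% − 5.36% = −0.15 pp.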